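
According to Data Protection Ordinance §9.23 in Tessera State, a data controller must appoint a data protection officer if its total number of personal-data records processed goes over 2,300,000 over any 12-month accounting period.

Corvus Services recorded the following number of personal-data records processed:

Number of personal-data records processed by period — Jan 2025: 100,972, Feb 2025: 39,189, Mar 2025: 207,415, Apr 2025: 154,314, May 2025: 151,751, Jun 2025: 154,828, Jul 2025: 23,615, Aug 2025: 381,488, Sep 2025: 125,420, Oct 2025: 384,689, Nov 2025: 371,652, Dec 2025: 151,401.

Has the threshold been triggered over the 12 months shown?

Total number of personal-data records processed: 100,972 + 39,189 + 207,415 + 154,314 + 151,751 + 154,828 + 23,615 + 381,488 + 125,420 + 384,689 + 371,652 + 151,401 = 2,246,734.
2,246,734 ≤ 2,300,000, so the threshold is not exceeded.

No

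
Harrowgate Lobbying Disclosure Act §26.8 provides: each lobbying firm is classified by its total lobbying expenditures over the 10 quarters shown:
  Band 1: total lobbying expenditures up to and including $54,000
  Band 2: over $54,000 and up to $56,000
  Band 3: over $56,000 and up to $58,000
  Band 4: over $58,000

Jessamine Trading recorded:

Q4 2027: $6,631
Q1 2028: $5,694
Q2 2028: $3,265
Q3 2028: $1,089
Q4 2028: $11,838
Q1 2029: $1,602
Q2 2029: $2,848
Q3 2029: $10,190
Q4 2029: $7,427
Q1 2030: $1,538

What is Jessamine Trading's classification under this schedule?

Total lobbying expenditures: $6,631 + $5,694 + $3,265 + $1,089 + $11,838 + $1,602 + $2,848 + $10,190 + $7,427 + $1,538 = $52,122.
$52,122 ≤ $54,000, so Band 1 applies.

Band 1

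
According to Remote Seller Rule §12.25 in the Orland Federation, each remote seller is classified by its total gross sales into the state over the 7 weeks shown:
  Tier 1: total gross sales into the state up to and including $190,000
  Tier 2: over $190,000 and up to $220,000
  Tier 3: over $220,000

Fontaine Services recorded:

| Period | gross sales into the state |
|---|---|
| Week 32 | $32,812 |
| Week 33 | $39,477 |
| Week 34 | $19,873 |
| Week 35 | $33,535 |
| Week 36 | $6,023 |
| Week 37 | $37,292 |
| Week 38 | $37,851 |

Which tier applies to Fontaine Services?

Total gross sales into the state: $32,812 + $39,477 + $19,873 + $33,535 + $6,023 + $37,292 + $37,851 = $206,863.
$190,000 < $206,863 ≤ $220,000, so Tier 2 applies.

Tier 2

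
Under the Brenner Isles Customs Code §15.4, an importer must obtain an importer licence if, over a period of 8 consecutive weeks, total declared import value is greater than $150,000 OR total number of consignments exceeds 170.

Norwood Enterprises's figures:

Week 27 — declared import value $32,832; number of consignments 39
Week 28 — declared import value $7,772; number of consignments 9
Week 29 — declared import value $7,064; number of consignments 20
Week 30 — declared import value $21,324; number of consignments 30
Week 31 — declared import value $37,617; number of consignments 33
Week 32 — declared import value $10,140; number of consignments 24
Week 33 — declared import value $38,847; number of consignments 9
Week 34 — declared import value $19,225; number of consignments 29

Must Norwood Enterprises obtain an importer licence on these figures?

Total declared import value: $32,832 + $7,772 + $7,064 + $21,324 + $37,617 + $10,140 + $38,847 + $19,225 = $174,821 (> $150,000).
Total number of consignments: 39 + 9 + 20 + 30 + 33 + 24 + 9 + 29 = 193 (> 170).
The test is 'or': at least one threshold is exceeded.

Yes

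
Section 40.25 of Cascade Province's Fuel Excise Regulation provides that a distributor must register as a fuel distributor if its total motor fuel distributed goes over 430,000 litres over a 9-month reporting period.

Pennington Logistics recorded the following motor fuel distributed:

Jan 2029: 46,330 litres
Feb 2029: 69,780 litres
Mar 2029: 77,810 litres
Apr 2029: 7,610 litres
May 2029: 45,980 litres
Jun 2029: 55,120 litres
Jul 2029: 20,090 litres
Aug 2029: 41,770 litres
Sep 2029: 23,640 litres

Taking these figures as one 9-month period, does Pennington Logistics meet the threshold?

Total motor fuel distributed: 46,330 litres + 69,780 litres + 77,810 litres + 7,610 litres + 45,980 litres + 55,120 litres + 20,090 litres + 41,770 litres + 23,640 litres = 388,130 litres.
388,130 litres ≤ 430,000 litres, so the threshold is not exceeded.

No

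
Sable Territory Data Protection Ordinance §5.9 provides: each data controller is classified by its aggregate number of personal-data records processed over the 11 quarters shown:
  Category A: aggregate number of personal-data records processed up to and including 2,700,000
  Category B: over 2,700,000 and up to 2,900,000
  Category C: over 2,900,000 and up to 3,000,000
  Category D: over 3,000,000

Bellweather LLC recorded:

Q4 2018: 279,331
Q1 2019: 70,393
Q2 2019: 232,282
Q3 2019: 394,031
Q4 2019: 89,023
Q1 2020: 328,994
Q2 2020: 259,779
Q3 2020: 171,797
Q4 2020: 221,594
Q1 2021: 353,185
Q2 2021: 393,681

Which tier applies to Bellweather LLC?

Category B

Aggregate number of personal-data records processed: 279,331 + 70,393 + 232,282 + 394,031 + 89,023 + 328,994 + 259,779 + 171,797 + 221,594 + 353,185 + 393,681 = 2,794,090.
2,700,000 < 2,794,090 ≤ 2,900,000, so Category B applies.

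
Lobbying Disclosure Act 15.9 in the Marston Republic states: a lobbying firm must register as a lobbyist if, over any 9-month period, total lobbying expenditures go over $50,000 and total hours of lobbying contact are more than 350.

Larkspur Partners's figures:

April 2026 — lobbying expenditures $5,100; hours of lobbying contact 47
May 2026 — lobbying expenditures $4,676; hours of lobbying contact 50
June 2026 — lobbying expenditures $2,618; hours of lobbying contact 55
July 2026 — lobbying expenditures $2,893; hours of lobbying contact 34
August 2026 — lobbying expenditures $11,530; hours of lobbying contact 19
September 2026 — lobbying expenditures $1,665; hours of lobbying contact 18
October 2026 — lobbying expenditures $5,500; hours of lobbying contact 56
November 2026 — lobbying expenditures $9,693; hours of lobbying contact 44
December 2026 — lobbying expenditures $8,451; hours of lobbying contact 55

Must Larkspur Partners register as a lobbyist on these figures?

Total lobbying expenditures: $5,100 + $4,676 + $2,618 + $2,893 + $11,530 + $1,665 + $5,500 + $9,693 + $8,451 = $52,126 (> $50,000).
Total hours of lobbying contact: 47 + 50 + 55 + 34 + 19 + 18 + 56 + 44 + 55 = 378 (> 350).
The test is 'and': both thresholds are exceeded.

Yes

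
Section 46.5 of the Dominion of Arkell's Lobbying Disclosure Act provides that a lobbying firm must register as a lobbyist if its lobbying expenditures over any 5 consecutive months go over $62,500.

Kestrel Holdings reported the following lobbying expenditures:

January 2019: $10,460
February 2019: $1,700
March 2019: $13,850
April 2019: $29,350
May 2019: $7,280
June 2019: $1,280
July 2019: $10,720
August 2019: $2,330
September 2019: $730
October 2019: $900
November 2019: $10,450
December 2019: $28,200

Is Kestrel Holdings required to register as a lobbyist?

January 2019–May 2019: $10,460 + $1,700 + $13,850 + $29,350 + $7,280 = $62,640 (over)
February 2019–June 2019: $1,700 + $13,850 + $29,350 + $7,280 + $1,280 = $53,460 (under)
March 2019–July 2019: $13,850 + $29,350 + $7,280 + $1,280 + $10,720 = $62,480 (under)
April 2019–August 2019: $29,350 + $7,280 + $1,280 + $10,720 + $2,330 = $50,960 (under)
May 2019–September 2019: $7,280 + $1,280 + $10,720 + $2,330 + $730 = $22,340 (under)
June 2019–October 2019: $1,280 + $10,720 + $2,330 + $730 + $900 = $15,960 (under)
July 2019–November 2019: $10,720 + $2,330 + $730 + $900 + $10,450 = $25,130 (under)
August 2019–December 2019: $2,330 + $730 + $900 + $10,450 + $28,200 = $42,610 (under)
At least one window exceeds $62,500.

Yes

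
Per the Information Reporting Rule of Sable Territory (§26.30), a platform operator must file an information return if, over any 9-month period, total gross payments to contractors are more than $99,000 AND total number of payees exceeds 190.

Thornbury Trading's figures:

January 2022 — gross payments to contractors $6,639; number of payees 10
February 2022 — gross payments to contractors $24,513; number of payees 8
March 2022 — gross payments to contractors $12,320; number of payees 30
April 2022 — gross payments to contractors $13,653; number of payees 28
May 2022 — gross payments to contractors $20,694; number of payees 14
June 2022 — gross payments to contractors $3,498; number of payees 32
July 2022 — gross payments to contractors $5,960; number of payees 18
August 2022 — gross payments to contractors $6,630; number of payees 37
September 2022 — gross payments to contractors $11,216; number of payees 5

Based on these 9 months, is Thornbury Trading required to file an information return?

Total gross payments to contractors: $6,639 + $24,513 + $12,320 + $13,653 + $20,694 + $3,498 + $5,960 + $6,630 + $11,216 = $105,123 (> $99,000).
Total number of payees: 10 + 8 + 30 + 28 + 14 + 32 + 18 + 37 + 5 = 182 (≤ 190).
The test is 'and': the rule requires both, and at least one is not exceeded.

No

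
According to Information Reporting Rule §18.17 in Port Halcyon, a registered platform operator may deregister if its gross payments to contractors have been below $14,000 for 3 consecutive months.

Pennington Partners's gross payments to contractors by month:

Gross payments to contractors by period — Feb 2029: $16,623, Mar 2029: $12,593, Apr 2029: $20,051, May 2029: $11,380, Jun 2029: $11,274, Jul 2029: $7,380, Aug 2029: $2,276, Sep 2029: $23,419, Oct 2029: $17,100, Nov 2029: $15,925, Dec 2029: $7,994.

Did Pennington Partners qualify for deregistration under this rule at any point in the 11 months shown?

Yes

Months below $14,000: Mar 2029, May 2029, Jun 2029, Jul 2029, Aug 2029, Dec 2029.
Longest run of consecutive months below the threshold: 4.
4 ≥ 3, so Pennington Partners became eligible.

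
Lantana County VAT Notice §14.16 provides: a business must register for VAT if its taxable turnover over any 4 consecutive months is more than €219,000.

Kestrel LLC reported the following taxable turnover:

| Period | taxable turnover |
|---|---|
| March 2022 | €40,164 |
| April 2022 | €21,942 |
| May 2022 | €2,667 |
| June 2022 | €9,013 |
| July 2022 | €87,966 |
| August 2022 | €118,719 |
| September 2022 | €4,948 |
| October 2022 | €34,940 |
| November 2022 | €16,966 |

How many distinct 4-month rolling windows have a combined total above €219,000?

March 2022–June 2022: €40,164 + €21,942 + €2,667 + €9,013 = €73,786 (under)
April 2022–July 2022: €21,942 + €2,667 + €9,013 + €87,966 = €121,588 (under)
May 2022–August 2022: €2,667 + €9,013 + €87,966 + €118,719 = €218,365 (under)
June 2022–September 2022: €9,013 + €87,966 + €118,719 + €4,948 = €220,646 (over)
July 2022–October 2022: €87,966 + €118,719 + €4,948 + €34,940 = €246,573 (over)
August 2022–November 2022: €118,719 + €4,948 + €34,940 + €16,966 = €175,573 (under)
2 windows exceed the threshold.

2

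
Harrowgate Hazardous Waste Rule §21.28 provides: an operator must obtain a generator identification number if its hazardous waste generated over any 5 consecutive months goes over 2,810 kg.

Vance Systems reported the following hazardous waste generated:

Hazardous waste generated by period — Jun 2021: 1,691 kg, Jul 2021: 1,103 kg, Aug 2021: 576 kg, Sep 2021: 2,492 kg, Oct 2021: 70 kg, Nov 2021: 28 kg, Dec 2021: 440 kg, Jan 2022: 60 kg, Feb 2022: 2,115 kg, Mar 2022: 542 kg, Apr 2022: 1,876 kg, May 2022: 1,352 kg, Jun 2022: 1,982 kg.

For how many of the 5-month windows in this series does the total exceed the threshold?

8

Jun 2021–Oct 2021: 1,691 kg + 1,103 kg + 576 kg + 2,492 kg + 70 kg = 5,932 kg (over)
Jul 2021–Nov 2021: 1,103 kg + 576 kg + 2,492 kg + 70 kg + 28 kg = 4,269 kg (over)
Aug 2021–Dec 2021: 576 kg + 2,492 kg + 70 kg + 28 kg + 440 kg = 3,606 kg (over)
Sep 2021–Jan 2022: 2,492 kg + 70 kg + 28 kg + 440 kg + 60 kg = 3,090 kg (over)
Oct 2021–Feb 2022: 70 kg + 28 kg + 440 kg + 60 kg + 2,115 kg = 2,713 kg (under)
Nov 2021–Mar 2022: 28 kg + 440 kg + 60 kg + 2,115 kg + 542 kg = 3,185 kg (over)
Dec 2021–Apr 2022: 440 kg + 60 kg + 2,115 kg + 542 kg + 1,876 kg = 5,033 kg (over)
Jan 2022–May 2022: 60 kg + 2,115 kg + 542 kg + 1,876 kg + 1,352 kg = 5,945 kg (over)
Feb 2022–Jun 2022: 2,115 kg + 542 kg + 1,876 kg + 1,352 kg + 1,982 kg = 7,867 kg (over)
8 windows exceed the threshold.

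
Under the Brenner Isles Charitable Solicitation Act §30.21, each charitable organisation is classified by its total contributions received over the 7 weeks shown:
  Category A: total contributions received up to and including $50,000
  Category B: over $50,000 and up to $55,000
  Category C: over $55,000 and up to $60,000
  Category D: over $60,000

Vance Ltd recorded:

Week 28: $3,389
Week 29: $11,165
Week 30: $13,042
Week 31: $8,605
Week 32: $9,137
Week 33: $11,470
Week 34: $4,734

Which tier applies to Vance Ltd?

Total contributions received: $3,389 + $11,165 + $13,042 + $8,605 + $9,137 + $11,470 + $4,734 = $61,542.
$61,542 > $60,000, so Category D applies.

Category D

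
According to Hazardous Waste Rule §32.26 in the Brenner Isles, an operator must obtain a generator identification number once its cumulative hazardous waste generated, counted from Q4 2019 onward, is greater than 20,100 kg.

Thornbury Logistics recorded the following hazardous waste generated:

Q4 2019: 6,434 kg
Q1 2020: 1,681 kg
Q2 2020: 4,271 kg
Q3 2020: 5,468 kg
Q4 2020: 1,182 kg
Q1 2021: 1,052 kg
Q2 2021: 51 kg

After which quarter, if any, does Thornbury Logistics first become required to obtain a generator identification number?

Q2 2021

Through Q4 2019: 6,434 kg
Through Q1 2020: 8,115 kg
Through Q2 2020: 12,386 kg
Through Q3 2020: 17,854 kg
Through Q4 2020: 19,036 kg
Through Q1 2021: 20,088 kg
Through Q2 2021: 20,139 kg ← exceeds threshold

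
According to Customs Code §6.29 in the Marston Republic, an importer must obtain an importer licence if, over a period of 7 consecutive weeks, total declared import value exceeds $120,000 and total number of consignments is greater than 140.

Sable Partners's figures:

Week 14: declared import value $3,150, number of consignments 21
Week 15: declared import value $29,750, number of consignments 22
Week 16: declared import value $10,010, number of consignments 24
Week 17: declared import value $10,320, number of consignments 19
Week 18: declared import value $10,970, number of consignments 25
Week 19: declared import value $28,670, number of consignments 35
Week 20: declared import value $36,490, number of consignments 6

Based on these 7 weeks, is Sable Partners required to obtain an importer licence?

Yes

Total declared import value: $3,150 + $29,750 + $10,010 + $10,320 + $10,970 + $28,670 + $36,490 = $129,360 (> $120,000).
Total number of consignments: 21 + 22 + 24 + 19 + 25 + 35 + 6 = 152 (> 140).
The test is 'and': both thresholds are exceeded.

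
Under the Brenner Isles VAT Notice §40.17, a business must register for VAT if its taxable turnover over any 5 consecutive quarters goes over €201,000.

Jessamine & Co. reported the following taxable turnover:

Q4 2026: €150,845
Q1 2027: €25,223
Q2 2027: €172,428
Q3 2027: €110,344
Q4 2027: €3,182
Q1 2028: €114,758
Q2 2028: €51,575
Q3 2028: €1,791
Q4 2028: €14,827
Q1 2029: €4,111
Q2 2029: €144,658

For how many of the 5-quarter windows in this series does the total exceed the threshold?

Q4 2026–Q4 2027: €150,845 + €25,223 + €172,428 + €110,344 + €3,182 = €462,022 (over)
Q1 2027–Q1 2028: €25,223 + €172,428 + €110,344 + €3,182 + €114,758 = €425,935 (over)
Q2 2027–Q2 2028: €172,428 + €110,344 + €3,182 + €114,758 + €51,575 = €452,287 (over)
Q3 2027–Q3 2028: €110,344 + €3,182 + €114,758 + €51,575 + €1,791 = €281,650 (over)
Q4 2027–Q4 2028: €3,182 + €114,758 + €51,575 + €1,791 + €14,827 = €186,133 (under)
Q1 2028–Q1 2029: €114,758 + €51,575 + €1,791 + €14,827 + €4,111 = €187,062 (under)
Q2 2028–Q2 2029: €51,575 + €1,791 + €14,827 + €4,111 + €144,658 = €216,962 (over)
5 windows exceed the threshold.

5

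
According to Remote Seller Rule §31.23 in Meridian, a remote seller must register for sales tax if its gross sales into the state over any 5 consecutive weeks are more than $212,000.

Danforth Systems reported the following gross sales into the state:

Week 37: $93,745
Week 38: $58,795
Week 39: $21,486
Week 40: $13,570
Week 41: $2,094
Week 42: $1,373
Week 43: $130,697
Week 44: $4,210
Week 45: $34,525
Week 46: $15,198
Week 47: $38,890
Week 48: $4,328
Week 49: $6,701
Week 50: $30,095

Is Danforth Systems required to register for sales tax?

Week 37–Week 41: $93,745 + $58,795 + $21,486 + $13,570 + $2,094 = $189,690 (under)
Week 38–Week 42: $58,795 + $21,486 + $13,570 + $2,094 + $1,373 = $97,318 (under)
Week 39–Week 43: $21,486 + $13,570 + $2,094 + $1,373 + $130,697 = $169,220 (under)
Week 40–Week 44: $13,570 + $2,094 + $1,373 + $130,697 + $4,210 = $151,944 (under)
Week 41–Week 45: $2,094 + $1,373 + $130,697 + $4,210 + $34,525 = $172,899 (under)
Week 42–Week 46: $1,373 + $130,697 + $4,210 + $34,525 + $15,198 = $186,003 (under)
Week 43–Week 47: $130,697 + $4,210 + $34,525 + $15,198 + $38,890 = $223,520 (over)
Week 44–Week 48: $4,210 + $34,525 + $15,198 + $38,890 + $4,328 = $97,151 (under)
Week 45–Week 49: $34,525 + $15,198 + $38,890 + $4,328 + $6,701 = $99,642 (under)
Week 46–Week 50: $15,198 + $38,890 + $4,328 + $6,701 + $30,095 = $95,212 (under)
At least one window exceeds $212,000.

Yes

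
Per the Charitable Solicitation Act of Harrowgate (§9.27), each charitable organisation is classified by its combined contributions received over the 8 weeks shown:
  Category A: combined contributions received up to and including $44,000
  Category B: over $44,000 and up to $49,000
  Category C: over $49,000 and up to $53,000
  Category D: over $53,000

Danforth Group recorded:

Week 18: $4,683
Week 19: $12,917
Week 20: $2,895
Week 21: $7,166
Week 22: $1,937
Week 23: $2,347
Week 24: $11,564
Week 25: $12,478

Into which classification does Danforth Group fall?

Category D

Combined contributions received: $4,683 + $12,917 + $2,895 + $7,166 + $1,937 + $2,347 + $11,564 + $12,478 = $55,987.
$55,987 > $53,000, so Category D applies.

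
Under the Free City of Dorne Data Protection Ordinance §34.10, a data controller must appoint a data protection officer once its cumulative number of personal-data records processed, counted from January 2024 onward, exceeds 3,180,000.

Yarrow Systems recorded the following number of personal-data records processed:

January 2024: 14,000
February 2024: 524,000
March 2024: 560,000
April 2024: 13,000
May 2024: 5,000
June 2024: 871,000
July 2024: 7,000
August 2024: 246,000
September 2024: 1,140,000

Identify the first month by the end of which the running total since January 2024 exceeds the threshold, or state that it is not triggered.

Through January 2024: 14,000
Through February 2024: 538,000
Through March 2024: 1,098,000
Through April 2024: 1,111,000
Through May 2024: 1,116,000
Through June 2024: 1,987,000
Through July 2024: 1,994,000
Through August 2024: 2,240,000
Through September 2024: 3,380,000 ← exceeds threshold

September 2024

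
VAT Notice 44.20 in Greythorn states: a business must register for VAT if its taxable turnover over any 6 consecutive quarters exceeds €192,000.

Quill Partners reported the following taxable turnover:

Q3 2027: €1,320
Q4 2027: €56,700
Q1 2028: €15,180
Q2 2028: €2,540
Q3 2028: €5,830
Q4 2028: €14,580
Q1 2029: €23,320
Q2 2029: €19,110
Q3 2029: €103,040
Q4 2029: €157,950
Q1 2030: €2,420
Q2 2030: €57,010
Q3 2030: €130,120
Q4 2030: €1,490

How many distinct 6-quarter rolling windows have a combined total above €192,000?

5

Q3 2027–Q4 2028: €1,320 + €56,700 + €15,180 + €2,540 + €5,830 + €14,580 = €96,150 (under)
Q4 2027–Q1 2029: €56,700 + €15,180 + €2,540 + €5,830 + €14,580 + €23,320 = €118,150 (under)
Q1 2028–Q2 2029: €15,180 + €2,540 + €5,830 + €14,580 + €23,320 + €19,110 = €80,560 (under)
Q2 2028–Q3 2029: €2,540 + €5,830 + €14,580 + €23,320 + €19,110 + €103,040 = €168,420 (under)
Q3 2028–Q4 2029: €5,830 + €14,580 + €23,320 + €19,110 + €103,040 + €157,950 = €323,830 (over)
Q4 2028–Q1 2030: €14,580 + €23,320 + €19,110 + €103,040 + €157,950 + €2,420 = €320,420 (over)
Q1 2029–Q2 2030: €23,320 + €19,110 + €103,040 + €157,950 + €2,420 + €57,010 = €362,850 (over)
Q2 2029–Q3 2030: €19,110 + €103,040 + €157,950 + €2,420 + €57,010 + €130,120 = €469,650 (over)
Q3 2029–Q4 2030: €103,040 + €157,950 + €2,420 + €57,010 + €130,120 + €1,490 = €452,030 (over)
5 windows exceed the threshold.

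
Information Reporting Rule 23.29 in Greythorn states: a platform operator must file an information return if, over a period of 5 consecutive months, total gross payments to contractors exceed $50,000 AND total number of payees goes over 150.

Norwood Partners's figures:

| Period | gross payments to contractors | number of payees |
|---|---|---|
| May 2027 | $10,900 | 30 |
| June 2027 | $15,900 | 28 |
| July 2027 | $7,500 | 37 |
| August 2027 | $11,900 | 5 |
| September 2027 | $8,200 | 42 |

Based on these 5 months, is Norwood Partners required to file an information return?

No

Total gross payments to contractors: $10,900 + $15,900 + $7,500 + $11,900 + $8,200 = $54,400 (> $50,000).
Total number of payees: 30 + 28 + 37 + 5 + 42 = 142 (≤ 150).
The test is 'and': the rule requires both, and at least one is not exceeded.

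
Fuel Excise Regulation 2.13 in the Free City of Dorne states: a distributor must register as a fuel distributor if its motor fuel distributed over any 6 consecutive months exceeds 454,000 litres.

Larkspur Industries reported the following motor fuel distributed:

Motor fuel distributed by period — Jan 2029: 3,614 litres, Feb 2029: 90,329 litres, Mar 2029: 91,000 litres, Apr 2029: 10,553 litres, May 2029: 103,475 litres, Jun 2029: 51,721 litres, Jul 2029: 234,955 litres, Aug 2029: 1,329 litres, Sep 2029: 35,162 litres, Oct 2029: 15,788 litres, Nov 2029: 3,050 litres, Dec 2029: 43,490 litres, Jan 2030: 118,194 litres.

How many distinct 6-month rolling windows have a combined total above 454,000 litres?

Jan 2029–Jun 2029: 3,614 litres + 90,329 litres + 91,000 litres + 10,553 litres + 103,475 litres + 51,721 litres = 350,692 litres (under)
Feb 2029–Jul 2029: 90,329 litres + 91,000 litres + 10,553 litres + 103,475 litres + 51,721 litres + 234,955 litres = 582,033 litres (over)
Mar 2029–Aug 2029: 91,000 litres + 10,553 litres + 103,475 litres + 51,721 litres + 234,955 litres + 1,329 litres = 493,033 litres (over)
Apr 2029–Sep 2029: 10,553 litres + 103,475 litres + 51,721 litres + 234,955 litres + 1,329 litres + 35,162 litres = 437,195 litres (under)
May 2029–Oct 2029: 103,475 litres + 51,721 litres + 234,955 litres + 1,329 litres + 35,162 litres + 15,788 litres = 442,430 litres (under)
Jun 2029–Nov 2029: 51,721 litres + 234,955 litres + 1,329 litres + 35,162 litres + 15,788 litres + 3,050 litres = 342,005 litres (under)
Jul 2029–Dec 2029: 234,955 litres + 1,329 litres + 35,162 litres + 15,788 litres + 3,050 litres + 43,490 litres = 333,774 litres (under)
Aug 2029–Jan 2030: 1,329 litres + 35,162 litres + 15,788 litres + 3,050 litres + 43,490 litres + 118,194 litres = 217,013 litres (under)
2 windows exceed the threshold.

2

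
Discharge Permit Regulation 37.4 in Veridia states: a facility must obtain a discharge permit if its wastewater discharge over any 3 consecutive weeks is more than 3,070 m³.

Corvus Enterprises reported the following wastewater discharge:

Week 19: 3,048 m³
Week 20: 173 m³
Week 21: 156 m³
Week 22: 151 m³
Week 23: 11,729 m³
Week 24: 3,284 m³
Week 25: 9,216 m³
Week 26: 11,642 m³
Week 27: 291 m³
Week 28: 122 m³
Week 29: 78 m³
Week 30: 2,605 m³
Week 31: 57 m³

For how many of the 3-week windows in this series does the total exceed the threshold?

Week 19–Week 21: 3,048 m³ + 173 m³ + 156 m³ = 3,377 m³ (over)
Week 20–Week 22: 173 m³ + 156 m³ + 151 m³ = 480 m³ (under)
Week 21–Week 23: 156 m³ + 151 m³ + 11,729 m³ = 12,036 m³ (over)
Week 22–Week 24: 151 m³ + 11,729 m³ + 3,284 m³ = 15,164 m³ (over)
Week 23–Week 25: 11,729 m³ + 3,284 m³ + 9,216 m³ = 24,229 m³ (over)
Week 24–Week 26: 3,284 m³ + 9,216 m³ + 11,642 m³ = 24,142 m³ (over)
Week 25–Week 27: 9,216 m³ + 11,642 m³ + 291 m³ = 21,149 m³ (over)
Week 26–Week 28: 11,642 m³ + 291 m³ + 122 m³ = 12,055 m³ (over)
Week 27–Week 29: 291 m³ + 122 m³ + 78 m³ = 491 m³ (under)
Week 28–Week 30: 122 m³ + 78 m³ + 2,605 m³ = 2,805 m³ (under)
Week 29–Week 31: 78 m³ + 2,605 m³ + 57 m³ = 2,740 m³ (under)
7 windows exceed the threshold.

7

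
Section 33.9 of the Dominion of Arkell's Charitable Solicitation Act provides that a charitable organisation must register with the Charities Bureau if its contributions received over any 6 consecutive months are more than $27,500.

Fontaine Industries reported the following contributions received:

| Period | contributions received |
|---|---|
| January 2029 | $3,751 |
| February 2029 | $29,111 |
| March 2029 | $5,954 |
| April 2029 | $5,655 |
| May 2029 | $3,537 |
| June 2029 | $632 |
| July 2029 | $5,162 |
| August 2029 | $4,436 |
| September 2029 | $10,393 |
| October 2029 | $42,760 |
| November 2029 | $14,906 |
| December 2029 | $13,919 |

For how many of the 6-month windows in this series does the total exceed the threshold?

January 2029–June 2029: $3,751 + $29,111 + $5,954 + $5,655 + $3,537 + $632 = $48,640 (over)
February 2029–July 2029: $29,111 + $5,954 + $5,655 + $3,537 + $632 + $5,162 = $50,051 (over)
March 2029–August 2029: $5,954 + $5,655 + $3,537 + $632 + $5,162 + $4,436 = $25,376 (under)
April 2029–September 2029: $5,655 + $3,537 + $632 + $5,162 + $4,436 + $10,393 = $29,815 (over)
May 2029–October 2029: $3,537 + $632 + $5,162 + $4,436 + $10,393 + $42,760 = $66,920 (over)
June 2029–November 2029: $632 + $5,162 + $4,436 + $10,393 + $42,760 + $14,906 = $78,289 (over)
July 2029–December 2029: $5,162 + $4,436 + $10,393 + $42,760 + $14,906 + $13,919 = $91,576 (over)
6 windows exceed the threshold.

6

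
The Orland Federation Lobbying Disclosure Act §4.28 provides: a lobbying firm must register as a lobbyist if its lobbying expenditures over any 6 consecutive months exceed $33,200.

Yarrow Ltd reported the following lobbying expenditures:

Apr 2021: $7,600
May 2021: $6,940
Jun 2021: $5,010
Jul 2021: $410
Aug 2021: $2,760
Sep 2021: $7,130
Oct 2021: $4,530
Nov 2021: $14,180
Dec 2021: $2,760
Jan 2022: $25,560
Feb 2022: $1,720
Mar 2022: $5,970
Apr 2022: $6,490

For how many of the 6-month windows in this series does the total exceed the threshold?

Apr 2021–Sep 2021: $7,600 + $6,940 + $5,010 + $410 + $2,760 + $7,130 = $29,850 (under)
May 2021–Oct 2021: $6,940 + $5,010 + $410 + $2,760 + $7,130 + $4,530 = $26,780 (under)
Jun 2021–Nov 2021: $5,010 + $410 + $2,760 + $7,130 + $4,530 + $14,180 = $34,020 (over)
Jul 2021–Dec 2021: $410 + $2,760 + $7,130 + $4,530 + $14,180 + $2,760 = $31,770 (under)
Aug 2021–Jan 2022: $2,760 + $7,130 + $4,530 + $14,180 + $2,760 + $25,560 = $56,920 (over)
Sep 2021–Feb 2022: $7,130 + $4,530 + $14,180 + $2,760 + $25,560 + $1,720 = $55,880 (over)
Oct 2021–Mar 2022: $4,530 + $14,180 + $2,760 + $25,560 + $1,720 + $5,970 = $54,720 (over)
Nov 2021–Apr 2022: $14,180 + $2,760 + $25,560 + $1,720 + $5,970 + $6,490 = $56,680 (over)
5 windows exceed the threshold.

5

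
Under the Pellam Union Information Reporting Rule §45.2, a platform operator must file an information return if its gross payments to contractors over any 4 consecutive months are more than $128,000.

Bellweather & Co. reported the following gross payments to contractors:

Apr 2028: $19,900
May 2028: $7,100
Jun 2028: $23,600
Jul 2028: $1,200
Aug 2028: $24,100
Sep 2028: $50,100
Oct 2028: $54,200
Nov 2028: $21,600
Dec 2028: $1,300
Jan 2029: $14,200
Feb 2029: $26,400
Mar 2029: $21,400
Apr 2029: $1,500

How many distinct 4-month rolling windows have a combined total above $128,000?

Apr 2028–Jul 2028: $19,900 + $7,100 + $23,600 + $1,200 = $51,800 (under)
May 2028–Aug 2028: $7,100 + $23,600 + $1,200 + $24,100 = $56,000 (under)
Jun 2028–Sep 2028: $23,600 + $1,200 + $24,100 + $50,100 = $99,000 (under)
Jul 2028–Oct 2028: $1,200 + $24,100 + $50,100 + $54,200 = $129,600 (over)
Aug 2028–Nov 2028: $24,100 + $50,100 + $54,200 + $21,600 = $150,000 (over)
Sep 2028–Dec 2028: $50,100 + $54,200 + $21,600 + $1,300 = $127,200 (under)
Oct 2028–Jan 2029: $54,200 + $21,600 + $1,300 + $14,200 = $91,300 (under)
Nov 2028–Feb 2029: $21,600 + $1,300 + $14,200 + $26,400 = $63,500 (under)
Dec 2028–Mar 2029: $1,300 + $14,200 + $26,400 + $21,400 = $63,300 (under)
Jan 2029–Apr 2029: $14,200 + $26,400 + $21,400 + $1,500 = $63,500 (under)
2 windows exceed the threshold.

2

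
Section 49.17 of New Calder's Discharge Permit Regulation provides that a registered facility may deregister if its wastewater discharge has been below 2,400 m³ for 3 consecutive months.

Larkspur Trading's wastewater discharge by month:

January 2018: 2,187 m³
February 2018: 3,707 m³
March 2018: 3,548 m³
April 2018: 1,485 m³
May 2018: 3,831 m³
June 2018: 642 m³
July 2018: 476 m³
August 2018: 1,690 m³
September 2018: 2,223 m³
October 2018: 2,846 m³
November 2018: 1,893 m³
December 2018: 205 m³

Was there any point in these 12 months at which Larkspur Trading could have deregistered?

Months below 2,400 m³: January 2018, April 2018, June 2018, July 2018, August 2018, September 2018, November 2018, December 2018.
Longest run of consecutive months below the threshold: 4.
4 ≥ 3, so Larkspur Trading became eligible.

Yes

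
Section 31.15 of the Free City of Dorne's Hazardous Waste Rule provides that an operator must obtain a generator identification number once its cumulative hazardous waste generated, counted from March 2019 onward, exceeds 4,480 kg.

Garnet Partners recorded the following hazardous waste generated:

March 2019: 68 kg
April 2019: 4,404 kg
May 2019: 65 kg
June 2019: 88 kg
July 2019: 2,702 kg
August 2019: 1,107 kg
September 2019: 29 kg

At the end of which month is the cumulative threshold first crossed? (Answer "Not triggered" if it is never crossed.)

May 2019

Through March 2019: 68 kg
Through April 2019: 4,472 kg
Through May 2019: 4,537 kg ← exceeds threshold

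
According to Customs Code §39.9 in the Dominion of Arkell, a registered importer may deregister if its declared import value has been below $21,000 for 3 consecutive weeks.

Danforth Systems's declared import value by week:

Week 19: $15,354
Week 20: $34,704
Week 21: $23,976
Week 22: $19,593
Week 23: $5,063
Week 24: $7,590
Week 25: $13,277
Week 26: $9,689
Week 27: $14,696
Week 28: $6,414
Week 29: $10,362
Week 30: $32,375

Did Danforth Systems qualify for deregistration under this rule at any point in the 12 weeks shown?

Weeks below $21,000: Week 19, Week 22, Week 23, Week 24, Week 25, Week 26, Week 27, Week 28, Week 29.
Longest run of consecutive weeks below the threshold: 8.
8 ≥ 3, so Danforth Systems became eligible.

Yes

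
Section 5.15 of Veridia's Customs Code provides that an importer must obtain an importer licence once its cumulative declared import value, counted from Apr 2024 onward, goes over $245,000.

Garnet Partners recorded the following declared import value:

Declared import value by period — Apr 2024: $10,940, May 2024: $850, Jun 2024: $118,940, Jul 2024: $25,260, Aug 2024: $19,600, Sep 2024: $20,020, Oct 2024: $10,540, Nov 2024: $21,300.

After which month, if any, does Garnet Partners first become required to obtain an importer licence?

Not triggered

Through Apr 2024: $10,940
Through May 2024: $11,790
Through Jun 2024: $130,730
Through Jul 2024: $155,990
Through Aug 2024: $175,590
Through Sep 2024: $195,610
Through Oct 2024: $206,150
Through Nov 2024: $227,450
Final cumulative total $227,450 ≤ $245,000; the threshold is never exceeded.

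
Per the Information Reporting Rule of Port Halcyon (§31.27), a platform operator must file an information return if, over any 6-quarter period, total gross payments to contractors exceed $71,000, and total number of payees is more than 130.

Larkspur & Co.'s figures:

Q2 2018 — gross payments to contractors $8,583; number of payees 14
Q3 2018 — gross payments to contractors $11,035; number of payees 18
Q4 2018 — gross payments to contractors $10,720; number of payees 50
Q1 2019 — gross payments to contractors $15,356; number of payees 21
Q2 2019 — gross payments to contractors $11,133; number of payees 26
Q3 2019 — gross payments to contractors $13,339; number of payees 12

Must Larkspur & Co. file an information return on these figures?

No

Total gross payments to contractors: $8,583 + $11,035 + $10,720 + $15,356 + $11,133 + $13,339 = $70,166 (≤ $71,000).
Total number of payees: 14 + 18 + 50 + 21 + 26 + 12 = 141 (> 130).
The test is 'and': the rule requires both, and at least one is not exceeded.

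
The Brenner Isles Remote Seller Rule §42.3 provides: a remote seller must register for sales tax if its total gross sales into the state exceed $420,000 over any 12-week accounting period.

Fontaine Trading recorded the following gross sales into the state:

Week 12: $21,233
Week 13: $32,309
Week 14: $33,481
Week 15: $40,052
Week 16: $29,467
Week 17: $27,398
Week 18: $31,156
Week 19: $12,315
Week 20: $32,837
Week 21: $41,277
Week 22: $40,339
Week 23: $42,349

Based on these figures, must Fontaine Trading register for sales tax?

No

Total gross sales into the state: $21,233 + $32,309 + $33,481 + $40,052 + $29,467 + $27,398 + $31,156 + $12,315 + $32,837 + $41,277 + $40,339 + $42,349 = $384,213.
$384,213 ≤ $420,000, so the threshold is not exceeded.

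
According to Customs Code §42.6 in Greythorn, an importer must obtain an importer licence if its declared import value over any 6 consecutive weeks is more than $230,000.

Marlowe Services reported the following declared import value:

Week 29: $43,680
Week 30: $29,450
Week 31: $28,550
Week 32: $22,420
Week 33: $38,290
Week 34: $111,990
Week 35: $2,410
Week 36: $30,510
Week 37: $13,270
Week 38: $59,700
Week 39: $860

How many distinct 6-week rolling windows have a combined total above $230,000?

Week 29–Week 34: $43,680 + $29,450 + $28,550 + $22,420 + $38,290 + $111,990 = $274,380 (over)
Week 30–Week 35: $29,450 + $28,550 + $22,420 + $38,290 + $111,990 + $2,410 = $233,110 (over)
Week 31–Week 36: $28,550 + $22,420 + $38,290 + $111,990 + $2,410 + $30,510 = $234,170 (over)
Week 32–Week 37: $22,420 + $38,290 + $111,990 + $2,410 + $30,510 + $13,270 = $218,890 (under)
Week 33–Week 38: $38,290 + $111,990 + $2,410 + $30,510 + $13,270 + $59,700 = $256,170 (over)
Week 34–Week 39: $111,990 + $2,410 + $30,510 + $13,270 + $59,700 + $860 = $218,740 (under)
4 windows exceed the threshold.

4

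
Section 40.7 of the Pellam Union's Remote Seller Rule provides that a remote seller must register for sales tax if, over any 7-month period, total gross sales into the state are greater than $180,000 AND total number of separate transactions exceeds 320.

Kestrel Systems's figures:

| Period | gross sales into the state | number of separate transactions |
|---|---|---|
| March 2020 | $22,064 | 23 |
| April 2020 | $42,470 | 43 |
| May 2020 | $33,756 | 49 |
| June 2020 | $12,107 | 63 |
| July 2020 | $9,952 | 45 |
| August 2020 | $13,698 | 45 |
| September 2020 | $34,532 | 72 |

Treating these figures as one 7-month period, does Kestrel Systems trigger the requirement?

No

Total gross sales into the state: $22,064 + $42,470 + $33,756 + $12,107 + $9,952 + $13,698 + $34,532 = $168,579 (≤ $180,000).
Total number of separate transactions: 23 + 43 + 49 + 63 + 45 + 45 + 72 = 340 (> 320).
The test is 'and': the rule requires both, and at least one is not exceeded.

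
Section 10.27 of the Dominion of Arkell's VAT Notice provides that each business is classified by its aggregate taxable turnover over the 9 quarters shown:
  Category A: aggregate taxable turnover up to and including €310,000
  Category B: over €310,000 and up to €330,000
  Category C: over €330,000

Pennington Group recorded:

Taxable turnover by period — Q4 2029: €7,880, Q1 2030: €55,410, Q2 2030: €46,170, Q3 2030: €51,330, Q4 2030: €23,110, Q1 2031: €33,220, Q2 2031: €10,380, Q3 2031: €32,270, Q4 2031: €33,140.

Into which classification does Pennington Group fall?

Aggregate taxable turnover: €7,880 + €55,410 + €46,170 + €51,330 + €23,110 + €33,220 + €10,380 + €32,270 + €33,140 = €292,910.
€292,910 ≤ €310,000, so Category A applies.

Category A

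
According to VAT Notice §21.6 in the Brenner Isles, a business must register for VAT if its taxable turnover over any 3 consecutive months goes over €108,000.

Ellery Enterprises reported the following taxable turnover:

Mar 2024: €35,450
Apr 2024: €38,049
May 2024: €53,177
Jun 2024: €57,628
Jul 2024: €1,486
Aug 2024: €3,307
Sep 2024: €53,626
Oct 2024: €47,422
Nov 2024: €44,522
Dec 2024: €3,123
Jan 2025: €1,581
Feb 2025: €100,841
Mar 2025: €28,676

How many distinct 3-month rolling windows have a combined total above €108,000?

Mar 2024–May 2024: €35,450 + €38,049 + €53,177 = €126,676 (over)
Apr 2024–Jun 2024: €38,049 + €53,177 + €57,628 = €148,854 (over)
May 2024–Jul 2024: €53,177 + €57,628 + €1,486 = €112,291 (over)
Jun 2024–Aug 2024: €57,628 + €1,486 + €3,307 = €62,421 (under)
Jul 2024–Sep 2024: €1,486 + €3,307 + €53,626 = €58,419 (under)
Aug 2024–Oct 2024: €3,307 + €53,626 + €47,422 = €104,355 (under)
Sep 2024–Nov 2024: €53,626 + €47,422 + €44,522 = €145,570 (over)
Oct 2024–Dec 2024: €47,422 + €44,522 + €3,123 = €95,067 (under)
Nov 2024–Jan 2025: €44,522 + €3,123 + €1,581 = €49,226 (under)
Dec 2024–Feb 2025: €3,123 + €1,581 + €100,841 = €105,545 (under)
Jan 2025–Mar 2025: €1,581 + €100,841 + €28,676 = €131,098 (over)
5 windows exceed the threshold.

5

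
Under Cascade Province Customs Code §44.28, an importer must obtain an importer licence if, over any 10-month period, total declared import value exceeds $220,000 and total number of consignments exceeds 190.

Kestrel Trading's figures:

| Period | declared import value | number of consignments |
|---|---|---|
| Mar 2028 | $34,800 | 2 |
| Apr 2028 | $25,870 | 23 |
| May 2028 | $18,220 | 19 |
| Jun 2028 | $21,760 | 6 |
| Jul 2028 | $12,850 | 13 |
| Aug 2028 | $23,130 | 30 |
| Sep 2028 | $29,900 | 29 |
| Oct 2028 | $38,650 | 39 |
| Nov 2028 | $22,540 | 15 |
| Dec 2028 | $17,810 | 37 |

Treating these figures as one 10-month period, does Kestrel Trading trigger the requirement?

Yes

Total declared import value: $34,800 + $25,870 + $18,220 + $21,760 + $12,850 + $23,130 + $29,900 + $38,650 + $22,540 + $17,810 = $245,530 (> $220,000).
Total number of consignments: 2 + 23 + 19 + 6 + 13 + 30 + 29 + 39 + 15 + 37 = 213 (> 190).
The test is 'and': both thresholds are exceeded.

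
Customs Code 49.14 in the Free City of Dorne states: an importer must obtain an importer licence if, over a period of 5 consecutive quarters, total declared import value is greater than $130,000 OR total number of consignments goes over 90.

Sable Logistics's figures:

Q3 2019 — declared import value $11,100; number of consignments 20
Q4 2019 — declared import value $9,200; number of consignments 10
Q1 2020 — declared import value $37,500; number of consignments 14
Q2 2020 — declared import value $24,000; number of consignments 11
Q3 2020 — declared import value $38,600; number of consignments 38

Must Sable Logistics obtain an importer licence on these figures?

Total declared import value: $11,100 + $9,200 + $37,500 + $24,000 + $38,600 = $120,400 (≤ $130,000).
Total number of consignments: 20 + 10 + 14 + 11 + 38 = 93 (> 90).
The test is 'or': at least one threshold is exceeded.

Yes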